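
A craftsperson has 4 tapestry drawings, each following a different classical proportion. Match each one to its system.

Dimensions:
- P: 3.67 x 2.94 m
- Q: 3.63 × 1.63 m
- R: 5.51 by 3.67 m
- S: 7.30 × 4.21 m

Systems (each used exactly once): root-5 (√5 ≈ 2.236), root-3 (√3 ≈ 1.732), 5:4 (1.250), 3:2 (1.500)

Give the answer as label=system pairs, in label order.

Ratios: P ≈ 1.248; Q ≈ 2.227; R ≈ 1.501; S ≈ 1.734.
Targets: root-5 ≈ 2.236; root-3 ≈ 1.732; 5:4 ≈ 1.250; 3:2 ≈ 1.500.

P=5:4, Q=root-5, R=3:2, S=root-3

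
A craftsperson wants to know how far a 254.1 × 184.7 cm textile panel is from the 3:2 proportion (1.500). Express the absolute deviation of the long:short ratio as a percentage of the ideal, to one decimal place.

8.3%

Ratio = 254.1 / 184.7 ≈ 1.3757.
Ideal 3:2 = 1.5000. |1.3757 − 1.5000| / 1.5000 ≈ 8.29% → 8.3%.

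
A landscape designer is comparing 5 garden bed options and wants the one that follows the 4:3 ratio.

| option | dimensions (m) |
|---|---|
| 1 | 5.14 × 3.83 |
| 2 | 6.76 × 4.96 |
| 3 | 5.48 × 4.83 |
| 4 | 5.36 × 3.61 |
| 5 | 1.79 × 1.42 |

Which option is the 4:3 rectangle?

1

Ratios (long/short): 1 ≈ 1.342; 2 ≈ 1.363; 3 ≈ 1.135; 4 ≈ 1.485; 5 ≈ 1.261.
4:3 ≈ 1.333; option 1 is nearest (Δ 0.009).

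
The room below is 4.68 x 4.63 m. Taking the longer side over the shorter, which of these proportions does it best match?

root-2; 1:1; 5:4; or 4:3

1:1

Ratio = 4.68 / 4.63 ≈ 1.011.
Distances: root-2 1.414 (Δ 0.403); 1:1 1.000 (Δ 0.011); 5:4 1.250 (Δ 0.239); 4:3 1.333 (Δ 0.322).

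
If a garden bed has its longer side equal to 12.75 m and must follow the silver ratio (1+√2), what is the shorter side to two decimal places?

5.28 m

silver ratio ≈ 2.41421.
Shorter side = 12.75 ÷ 2.41421 ≈ 5.2812 → 5.28 m.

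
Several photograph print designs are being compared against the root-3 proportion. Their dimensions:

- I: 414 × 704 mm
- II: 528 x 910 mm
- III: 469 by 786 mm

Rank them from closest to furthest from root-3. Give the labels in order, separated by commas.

II, I, III

I: 704/414 ≈ 1.700 → |1.700 − 1.732| = 0.032
II: 910/528 ≈ 1.723 → |1.723 − 1.732| = 0.009
III: 786/469 ≈ 1.676 → |1.676 − 1.732| = 0.056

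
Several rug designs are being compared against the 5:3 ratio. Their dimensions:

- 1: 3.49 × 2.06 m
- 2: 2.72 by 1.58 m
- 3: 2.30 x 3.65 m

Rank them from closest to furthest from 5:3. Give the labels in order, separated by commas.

1, 2, 3

1: 3.49/2.06 ≈ 1.694 → |1.694 − 1.667| = 0.027
2: 2.72/1.58 ≈ 1.722 → |1.722 − 1.667| = 0.055
3: 3.65/2.30 ≈ 1.587 → |1.587 − 1.667| = 0.080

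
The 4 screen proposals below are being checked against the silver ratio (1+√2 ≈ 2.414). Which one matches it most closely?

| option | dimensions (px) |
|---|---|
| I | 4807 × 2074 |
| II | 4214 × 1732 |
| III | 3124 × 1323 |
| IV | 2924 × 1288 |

Ratios (long/short): I ≈ 2.318; II ≈ 2.433; III ≈ 2.361; IV ≈ 2.270.
silver ratio ≈ 2.414; option II is nearest (Δ 0.019).

II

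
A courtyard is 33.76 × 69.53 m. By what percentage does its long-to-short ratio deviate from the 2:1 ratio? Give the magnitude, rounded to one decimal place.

Ratio = 69.53 / 33.76 ≈ 2.0595.
Ideal 2:1 = 2.0000. |2.0595 − 2.0000| / 2.0000 ≈ 2.97% → 3.0%.

3.0%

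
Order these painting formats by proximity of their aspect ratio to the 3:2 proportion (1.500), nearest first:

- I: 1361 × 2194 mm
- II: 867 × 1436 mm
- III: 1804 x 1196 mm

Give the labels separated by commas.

Ratios: I = 2194 / 1361 ≈ 1.612; II = 1436 / 867 ≈ 1.656; III = 1804 / 1196 ≈ 1.508.
|Δ from 1.500|: I 0.112; II 0.156; III 0.008.

III, I, II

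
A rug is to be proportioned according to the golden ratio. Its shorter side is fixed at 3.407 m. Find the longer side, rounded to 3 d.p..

golden ratio ≈ 1.61803.
Longer side = 3.407 × 1.61803 ≈ 5.51263 → 5.513 m.

5.513 m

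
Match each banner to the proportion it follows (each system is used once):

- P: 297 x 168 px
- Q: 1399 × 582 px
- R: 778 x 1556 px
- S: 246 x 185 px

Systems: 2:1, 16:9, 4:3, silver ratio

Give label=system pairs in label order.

P = 297/168 ≈ 1.768 → 16:9 (1.778)
Q = 1399/582 ≈ 2.404 → silver ratio (2.414)
R = 1556/778 ≈ 2.000 → 2:1 (2.000)
S = 246/185 ≈ 1.330 → 4:3 (1.333)

P=16:9, Q=silver ratio, R=2:1, S=4:3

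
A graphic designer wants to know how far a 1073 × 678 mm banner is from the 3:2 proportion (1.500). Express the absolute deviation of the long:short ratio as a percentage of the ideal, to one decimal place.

Ratio = 1073 / 678 ≈ 1.5826.
Ideal 3:2 = 1.5000. |1.5826 − 1.5000| / 1.5000 ≈ 5.51% → 5.5%.

5.5%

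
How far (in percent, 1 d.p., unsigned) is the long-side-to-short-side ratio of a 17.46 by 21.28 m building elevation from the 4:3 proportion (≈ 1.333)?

8.6%

Ratio = 21.28 / 17.46 ≈ 1.2188.
Ideal 4:3 ≈ 1.3333. |1.2188 − 1.3333| / 1.3333 ≈ 8.59% → 8.6%.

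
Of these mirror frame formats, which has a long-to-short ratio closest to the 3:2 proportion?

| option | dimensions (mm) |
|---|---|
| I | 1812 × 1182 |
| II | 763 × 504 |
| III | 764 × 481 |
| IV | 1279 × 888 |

Ratios (long/short): I ≈ 1.533; II ≈ 1.514; III ≈ 1.588; IV ≈ 1.440.
3:2 ≈ 1.500; option II is nearest (Δ 0.014).

II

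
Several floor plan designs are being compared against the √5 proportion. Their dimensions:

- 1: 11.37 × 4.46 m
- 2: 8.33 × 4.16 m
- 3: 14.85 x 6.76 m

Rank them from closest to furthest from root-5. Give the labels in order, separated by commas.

3, 2, 1

Ratios: 1 = 11.37 / 4.46 ≈ 2.549; 2 = 8.33 / 4.16 ≈ 2.002; 3 = 14.85 / 6.76 ≈ 2.197.
|Δ from 2.236|: 1 0.313; 2 0.234; 3 0.039.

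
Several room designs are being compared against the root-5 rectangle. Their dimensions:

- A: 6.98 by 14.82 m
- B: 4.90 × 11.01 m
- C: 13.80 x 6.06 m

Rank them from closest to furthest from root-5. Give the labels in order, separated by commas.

A: 14.82/6.98 ≈ 2.123 → |2.123 − 2.236| = 0.113
B: 11.01/4.90 ≈ 2.247 → |2.247 − 2.236| = 0.011
C: 13.80/6.06 ≈ 2.277 → |2.277 − 2.236| = 0.041

B, C, A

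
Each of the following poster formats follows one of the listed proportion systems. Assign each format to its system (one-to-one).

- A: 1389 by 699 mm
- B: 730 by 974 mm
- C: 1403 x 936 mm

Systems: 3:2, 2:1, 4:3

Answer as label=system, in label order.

Ratios: A ≈ 1.987; B ≈ 1.334; C ≈ 1.499.
Targets: 3:2 ≈ 1.500; 2:1 ≈ 2.000; 4:3 ≈ 1.333.

A=2:1, B=4:3, C=3:2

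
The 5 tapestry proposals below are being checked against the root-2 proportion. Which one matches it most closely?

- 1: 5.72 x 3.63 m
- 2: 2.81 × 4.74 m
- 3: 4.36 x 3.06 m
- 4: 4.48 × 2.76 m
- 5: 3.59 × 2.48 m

3

Target root-2 ≈ 1.414.
1: 1.576 (Δ0.162)  2: 1.687 (Δ0.273)  3: 1.425 (Δ0.011)  4: 1.623 (Δ0.209)  5: 1.448 (Δ0.034)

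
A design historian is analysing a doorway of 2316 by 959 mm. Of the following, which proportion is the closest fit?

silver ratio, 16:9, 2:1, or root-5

silver ratio

Ratio = 2316 / 959 ≈ 2.415.
Distances: silver ratio 2.414 (Δ 0.001); 16:9 1.778 (Δ 0.637); 2:1 2.000 (Δ 0.415); root-5 2.236 (Δ 0.179).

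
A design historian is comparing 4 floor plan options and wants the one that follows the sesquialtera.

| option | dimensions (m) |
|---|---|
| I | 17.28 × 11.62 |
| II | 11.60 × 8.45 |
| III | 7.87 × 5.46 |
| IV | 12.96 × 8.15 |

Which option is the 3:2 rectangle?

I

Ratios (long/short): I ≈ 1.487; II ≈ 1.373; III ≈ 1.441; IV ≈ 1.590.
3:2 ≈ 1.500; option I is nearest (Δ 0.013).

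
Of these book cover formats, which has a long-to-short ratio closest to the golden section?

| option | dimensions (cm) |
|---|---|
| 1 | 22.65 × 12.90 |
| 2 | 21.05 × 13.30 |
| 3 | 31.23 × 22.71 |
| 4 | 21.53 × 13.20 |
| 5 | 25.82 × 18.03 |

4

Ratios (long/short): 1 ≈ 1.756; 2 ≈ 1.583; 3 ≈ 1.375; 4 ≈ 1.631; 5 ≈ 1.432.
golden ratio ≈ 1.618; option 4 is nearest (Δ 0.013).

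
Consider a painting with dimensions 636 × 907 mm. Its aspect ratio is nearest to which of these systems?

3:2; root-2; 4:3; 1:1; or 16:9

Ratio = 907 / 636 ≈ 1.426.
Distances: 3:2 1.500 (Δ 0.074); root-2 1.414 (Δ 0.012); 4:3 1.333 (Δ 0.093); 1:1 1.000 (Δ 0.426); 16:9 1.778 (Δ 0.352).

root-2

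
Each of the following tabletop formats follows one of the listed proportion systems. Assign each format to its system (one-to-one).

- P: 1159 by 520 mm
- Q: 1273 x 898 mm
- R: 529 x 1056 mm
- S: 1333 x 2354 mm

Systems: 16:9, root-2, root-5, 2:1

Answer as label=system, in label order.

P = 1159/520 ≈ 2.229 → root-5 (2.236)
Q = 1273/898 ≈ 1.418 → root-2 (1.414)
R = 1056/529 ≈ 1.996 → 2:1 (2.000)
S = 2354/1333 ≈ 1.766 → 16:9 (1.778)

P=root-5, Q=root-2, R=2:1, S=16:9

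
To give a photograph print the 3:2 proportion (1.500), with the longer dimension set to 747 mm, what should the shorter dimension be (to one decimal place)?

498.0 mm

3:2 = 1.50000.
Shorter side = 747 ÷ 1.50000 ≈ 498.000 → 498.0 mm.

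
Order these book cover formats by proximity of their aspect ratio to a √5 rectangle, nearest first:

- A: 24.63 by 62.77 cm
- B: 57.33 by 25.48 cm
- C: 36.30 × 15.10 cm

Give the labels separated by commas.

Ratios: A = 62.77 / 24.63 ≈ 2.549; B = 57.33 / 25.48 ≈ 2.250; C = 36.30 / 15.10 ≈ 2.404.
|Δ from 2.236|: A 0.313; B 0.014; C 0.168.

B, C, A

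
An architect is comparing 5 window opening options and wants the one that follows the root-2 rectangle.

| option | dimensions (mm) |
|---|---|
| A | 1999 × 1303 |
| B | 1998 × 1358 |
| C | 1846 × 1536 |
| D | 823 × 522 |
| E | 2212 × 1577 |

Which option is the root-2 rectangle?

Target root-2 ≈ 1.414.
A: 1.534 (Δ0.120)  B: 1.471 (Δ0.057)  C: 1.202 (Δ0.212)  D: 1.577 (Δ0.163)  E: 1.403 (Δ0.011)

E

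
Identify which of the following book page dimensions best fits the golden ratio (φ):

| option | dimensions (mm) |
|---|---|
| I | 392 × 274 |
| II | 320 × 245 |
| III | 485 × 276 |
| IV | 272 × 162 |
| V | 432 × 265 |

Target golden ratio ≈ 1.618.
I: 1.431 (Δ0.187)  II: 1.306 (Δ0.312)  III: 1.757 (Δ0.139)  IV: 1.679 (Δ0.061)  V: 1.630 (Δ0.012)

V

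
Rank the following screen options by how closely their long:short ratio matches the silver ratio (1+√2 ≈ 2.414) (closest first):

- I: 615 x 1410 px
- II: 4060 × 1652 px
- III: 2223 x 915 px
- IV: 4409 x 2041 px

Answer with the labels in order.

I: 1410/615 ≈ 2.293 → |2.293 − 2.414| = 0.121
II: 4060/1652 ≈ 2.458 → |2.458 − 2.414| = 0.044
III: 2223/915 ≈ 2.430 → |2.430 − 2.414| = 0.016
IV: 4409/2041 ≈ 2.160 → |2.160 − 2.414| = 0.254

III, II, I, IV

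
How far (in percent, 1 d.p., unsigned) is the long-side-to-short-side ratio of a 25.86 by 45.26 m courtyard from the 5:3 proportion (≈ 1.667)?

Ratio = 45.26 / 25.86 ≈ 1.7502.
Ideal 5:3 ≈ 1.6667. |1.7502 − 1.6667| / 1.6667 ≈ 5.01% → 5.0%.

5.0%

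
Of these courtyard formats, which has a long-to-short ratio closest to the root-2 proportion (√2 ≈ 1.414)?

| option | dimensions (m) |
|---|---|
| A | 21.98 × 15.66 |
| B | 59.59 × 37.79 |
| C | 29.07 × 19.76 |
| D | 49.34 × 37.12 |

A

Target root-2 ≈ 1.414.
A: 1.404 (Δ0.010)  B: 1.577 (Δ0.163)  C: 1.471 (Δ0.057)  D: 1.329 (Δ0.085)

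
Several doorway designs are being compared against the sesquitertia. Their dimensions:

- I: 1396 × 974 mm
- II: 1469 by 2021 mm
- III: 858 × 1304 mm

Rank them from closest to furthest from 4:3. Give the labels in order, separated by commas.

Ratios: I = 1396 / 974 ≈ 1.433; II = 2021 / 1469 ≈ 1.376; III = 1304 / 858 ≈ 1.520.
|Δ from 1.333|: I 0.100; II 0.043; III 0.187.

II, I, III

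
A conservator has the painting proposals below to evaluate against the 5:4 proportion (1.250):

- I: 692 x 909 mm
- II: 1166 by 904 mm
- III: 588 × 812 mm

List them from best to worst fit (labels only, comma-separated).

II, I, III

I: 909/692 ≈ 1.314 → |1.314 − 1.250| = 0.064
II: 1166/904 ≈ 1.290 → |1.290 − 1.250| = 0.040
III: 812/588 ≈ 1.381 → |1.381 − 1.250| = 0.131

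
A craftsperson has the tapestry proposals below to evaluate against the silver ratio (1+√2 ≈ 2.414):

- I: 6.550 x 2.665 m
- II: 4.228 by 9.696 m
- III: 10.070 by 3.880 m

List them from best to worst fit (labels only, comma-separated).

I, II, III

Ratios: I = 6.550 / 2.665 ≈ 2.458; II = 9.696 / 4.228 ≈ 2.293; III = 10.070 / 3.880 ≈ 2.595.
|Δ from 2.414|: I 0.044; II 0.121; III 0.181.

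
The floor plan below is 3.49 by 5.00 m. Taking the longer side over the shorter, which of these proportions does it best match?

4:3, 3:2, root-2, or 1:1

5.00/3.49 ≈ 1.433. Nearest candidates are root-2 (1.414, off by 0.019) and 3:2 (1.500, off by 0.067).

root-2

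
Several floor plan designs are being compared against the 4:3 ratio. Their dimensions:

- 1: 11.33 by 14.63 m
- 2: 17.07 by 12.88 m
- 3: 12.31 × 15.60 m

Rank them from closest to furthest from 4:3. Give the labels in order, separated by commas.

Ratios: 1 = 14.63 / 11.33 ≈ 1.291; 2 = 17.07 / 12.88 ≈ 1.325; 3 = 15.60 / 12.31 ≈ 1.267.
|Δ from 1.333|: 1 0.042; 2 0.008; 3 0.066.

2, 1, 3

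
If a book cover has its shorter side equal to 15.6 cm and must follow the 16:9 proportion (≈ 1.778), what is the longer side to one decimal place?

27.7 cm

16:9 ≈ 1.77778.
Longer side = 15.6 × 1.77778 ≈ 27.733 → 27.7 cm.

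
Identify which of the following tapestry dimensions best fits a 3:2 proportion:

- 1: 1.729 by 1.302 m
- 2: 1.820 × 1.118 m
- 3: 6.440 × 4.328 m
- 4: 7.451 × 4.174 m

3

Ratios (long/short): 1 ≈ 1.328; 2 ≈ 1.628; 3 ≈ 1.488; 4 ≈ 1.785.
3:2 ≈ 1.500; option 3 is nearest (Δ 0.012).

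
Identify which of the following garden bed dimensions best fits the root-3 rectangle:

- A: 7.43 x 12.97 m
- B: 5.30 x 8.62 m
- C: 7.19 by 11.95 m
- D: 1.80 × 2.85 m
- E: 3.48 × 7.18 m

Target root-3 ≈ 1.732.
A: 1.746 (Δ0.014)  B: 1.626 (Δ0.106)  C: 1.662 (Δ0.070)  D: 1.583 (Δ0.149)  E: 2.063 (Δ0.331)

A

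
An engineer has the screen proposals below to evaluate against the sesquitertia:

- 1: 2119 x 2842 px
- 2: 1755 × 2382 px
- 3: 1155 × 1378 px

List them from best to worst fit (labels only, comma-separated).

Ratios: 1 = 2842 / 2119 ≈ 1.341; 2 = 2382 / 1755 ≈ 1.357; 3 = 1378 / 1155 ≈ 1.193.
|Δ from 1.333|: 1 0.008; 2 0.024; 3 0.140.

1, 2, 3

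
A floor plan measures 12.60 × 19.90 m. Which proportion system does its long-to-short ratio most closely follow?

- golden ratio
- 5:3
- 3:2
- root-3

Ratio = 19.90 / 12.60 ≈ 1.579.
Distances: golden ratio 1.618 (Δ 0.039); 5:3 1.667 (Δ 0.088); 3:2 1.500 (Δ 0.079); root-3 1.732 (Δ 0.153).

golden ratio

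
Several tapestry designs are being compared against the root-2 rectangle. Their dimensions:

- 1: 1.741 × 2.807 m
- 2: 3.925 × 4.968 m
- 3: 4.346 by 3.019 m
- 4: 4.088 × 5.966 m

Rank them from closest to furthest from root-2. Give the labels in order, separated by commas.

3, 4, 2, 1

1: 2.807/1.741 ≈ 1.612 → |1.612 − 1.414| = 0.198
2: 4.968/3.925 ≈ 1.266 → |1.266 − 1.414| = 0.148
3: 4.346/3.019 ≈ 1.440 → |1.440 − 1.414| = 0.026
4: 5.966/4.088 ≈ 1.459 → |1.459 − 1.414| = 0.045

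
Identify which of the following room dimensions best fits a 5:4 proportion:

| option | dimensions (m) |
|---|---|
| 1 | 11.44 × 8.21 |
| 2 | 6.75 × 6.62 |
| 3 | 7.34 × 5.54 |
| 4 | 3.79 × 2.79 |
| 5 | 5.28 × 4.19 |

5

Ratios (long/short): 1 ≈ 1.393; 2 ≈ 1.020; 3 ≈ 1.325; 4 ≈ 1.358; 5 ≈ 1.260.
5:4 ≈ 1.250; option 5 is nearest (Δ 0.010).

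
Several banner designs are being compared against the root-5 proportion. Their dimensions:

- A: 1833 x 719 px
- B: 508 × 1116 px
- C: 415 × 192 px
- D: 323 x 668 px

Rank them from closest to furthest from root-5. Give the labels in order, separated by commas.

A: 1833/719 ≈ 2.549 → |2.549 − 2.236| = 0.313
B: 1116/508 ≈ 2.197 → |2.197 − 2.236| = 0.039
C: 415/192 ≈ 2.161 → |2.161 − 2.236| = 0.075
D: 668/323 ≈ 2.068 → |2.068 − 2.236| = 0.168

B, C, D, A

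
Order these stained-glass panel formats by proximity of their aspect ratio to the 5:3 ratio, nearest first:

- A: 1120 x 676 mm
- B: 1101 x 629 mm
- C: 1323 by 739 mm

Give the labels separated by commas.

A, B, C

Ratios: A = 1120 / 676 ≈ 1.657; B = 1101 / 629 ≈ 1.750; C = 1323 / 739 ≈ 1.790.
|Δ from 1.667|: A 0.010; B 0.083; C 0.123.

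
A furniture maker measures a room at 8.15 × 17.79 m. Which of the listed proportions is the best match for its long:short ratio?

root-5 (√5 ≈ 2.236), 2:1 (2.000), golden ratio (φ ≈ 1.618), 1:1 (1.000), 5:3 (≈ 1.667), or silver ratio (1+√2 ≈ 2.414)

Ratio = 17.79 / 8.15 ≈ 2.183.
Distances: root-5 2.236 (Δ 0.053); 2:1 2.000 (Δ 0.183); golden ratio 1.618 (Δ 0.565); 1:1 1.000 (Δ 1.183); 5:3 1.667 (Δ 0.516); silver ratio 2.414 (Δ 0.231).

root-5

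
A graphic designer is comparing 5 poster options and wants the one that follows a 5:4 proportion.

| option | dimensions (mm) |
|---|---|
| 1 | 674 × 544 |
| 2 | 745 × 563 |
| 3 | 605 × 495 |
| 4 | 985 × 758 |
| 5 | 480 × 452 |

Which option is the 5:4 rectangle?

1

Ratios (long/short): 1 ≈ 1.239; 2 ≈ 1.323; 3 ≈ 1.222; 4 ≈ 1.299; 5 ≈ 1.062.
5:4 ≈ 1.250; option 1 is nearest (Δ 0.011).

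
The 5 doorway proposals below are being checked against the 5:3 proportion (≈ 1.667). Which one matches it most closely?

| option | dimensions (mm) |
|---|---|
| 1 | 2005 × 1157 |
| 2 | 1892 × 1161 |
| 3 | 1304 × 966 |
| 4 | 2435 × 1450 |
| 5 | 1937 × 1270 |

4

Ratios (long/short): 1 ≈ 1.733; 2 ≈ 1.630; 3 ≈ 1.350; 4 ≈ 1.679; 5 ≈ 1.525.
5:3 ≈ 1.667; option 4 is nearest (Δ 0.012).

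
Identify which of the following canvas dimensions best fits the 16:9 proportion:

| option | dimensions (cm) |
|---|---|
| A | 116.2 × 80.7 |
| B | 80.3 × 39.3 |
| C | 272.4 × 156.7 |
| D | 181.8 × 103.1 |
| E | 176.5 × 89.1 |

Ratios (long/short): A ≈ 1.440; B ≈ 2.043; C ≈ 1.738; D ≈ 1.763; E ≈ 1.981.
16:9 ≈ 1.778; option D is nearest (Δ 0.015).

D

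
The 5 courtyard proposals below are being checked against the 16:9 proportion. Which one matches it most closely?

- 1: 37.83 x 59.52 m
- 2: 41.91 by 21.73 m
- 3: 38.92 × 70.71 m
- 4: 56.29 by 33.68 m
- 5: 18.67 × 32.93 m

Ratios (long/short): 1 ≈ 1.573; 2 ≈ 1.929; 3 ≈ 1.817; 4 ≈ 1.671; 5 ≈ 1.764.
16:9 ≈ 1.778; option 5 is nearest (Δ 0.014).

5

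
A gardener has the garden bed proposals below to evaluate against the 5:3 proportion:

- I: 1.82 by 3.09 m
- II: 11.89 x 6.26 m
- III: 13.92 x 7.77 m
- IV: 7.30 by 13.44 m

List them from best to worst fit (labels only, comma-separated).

Ratios: I = 3.09 / 1.82 ≈ 1.698; II = 11.89 / 6.26 ≈ 1.899; III = 13.92 / 7.77 ≈ 1.792; IV = 13.44 / 7.30 ≈ 1.841.
|Δ from 1.667|: I 0.031; II 0.232; III 0.125; IV 0.174.

I, III, IV, II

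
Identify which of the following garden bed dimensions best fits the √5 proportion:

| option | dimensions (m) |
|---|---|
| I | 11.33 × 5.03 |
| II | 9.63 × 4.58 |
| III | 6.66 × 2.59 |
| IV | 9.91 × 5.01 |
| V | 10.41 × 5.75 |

I

Ratios (long/short): I ≈ 2.252; II ≈ 2.103; III ≈ 2.571; IV ≈ 1.978; V ≈ 1.810.
root-5 ≈ 2.236; option I is nearest (Δ 0.016).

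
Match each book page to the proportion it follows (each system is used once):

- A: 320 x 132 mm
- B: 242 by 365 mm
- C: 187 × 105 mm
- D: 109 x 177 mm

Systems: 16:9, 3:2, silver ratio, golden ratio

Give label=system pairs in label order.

A=silver ratio, B=3:2, C=16:9, D=golden ratio

A = 320/132 ≈ 2.424 → silver ratio (2.414)
B = 365/242 ≈ 1.508 → 3:2 (1.500)
C = 187/105 ≈ 1.781 → 16:9 (1.778)
D = 177/109 ≈ 1.624 → golden ratio (1.618)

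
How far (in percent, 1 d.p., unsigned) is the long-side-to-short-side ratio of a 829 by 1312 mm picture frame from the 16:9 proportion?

11.0%

Ratio = 1312 / 829 ≈ 1.5826.
Ideal 16:9 ≈ 1.7778. |1.5826 − 1.7778| / 1.7778 ≈ 10.98% → 11.0%.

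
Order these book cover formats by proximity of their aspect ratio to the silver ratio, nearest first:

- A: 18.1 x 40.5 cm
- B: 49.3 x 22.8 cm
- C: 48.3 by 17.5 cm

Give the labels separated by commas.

A: 40.5/18.1 ≈ 2.238 → |2.238 − 2.414| = 0.176
B: 49.3/22.8 ≈ 2.162 → |2.162 − 2.414| = 0.252
C: 48.3/17.5 ≈ 2.760 → |2.760 − 2.414| = 0.346

A, B, C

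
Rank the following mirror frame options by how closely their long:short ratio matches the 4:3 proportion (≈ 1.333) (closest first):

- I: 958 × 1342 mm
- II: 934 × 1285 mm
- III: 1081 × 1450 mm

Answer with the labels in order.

Ratios: I = 1342 / 958 ≈ 1.401; II = 1285 / 934 ≈ 1.376; III = 1450 / 1081 ≈ 1.341.
|Δ from 1.333|: I 0.068; II 0.043; III 0.008.

III, II, I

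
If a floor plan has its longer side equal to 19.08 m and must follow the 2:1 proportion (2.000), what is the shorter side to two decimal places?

9.54 m

2:1 = 2.00000.
Shorter side = 19.08 ÷ 2.00000 ≈ 9.5400 → 9.54 m.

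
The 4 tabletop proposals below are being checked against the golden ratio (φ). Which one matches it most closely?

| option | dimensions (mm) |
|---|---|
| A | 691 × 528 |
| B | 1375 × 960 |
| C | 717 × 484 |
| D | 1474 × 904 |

Ratios (long/short): A ≈ 1.309; B ≈ 1.432; C ≈ 1.481; D ≈ 1.631.
golden ratio ≈ 1.618; option D is nearest (Δ 0.013).

D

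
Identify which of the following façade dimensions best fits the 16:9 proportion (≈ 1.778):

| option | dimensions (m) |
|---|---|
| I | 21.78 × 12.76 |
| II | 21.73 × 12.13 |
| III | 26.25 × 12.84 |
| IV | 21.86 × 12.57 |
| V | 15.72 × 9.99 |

Target 16:9 ≈ 1.778.
I: 1.707 (Δ0.071)  II: 1.791 (Δ0.013)  III: 2.044 (Δ0.266)  IV: 1.739 (Δ0.039)  V: 1.574 (Δ0.204)

II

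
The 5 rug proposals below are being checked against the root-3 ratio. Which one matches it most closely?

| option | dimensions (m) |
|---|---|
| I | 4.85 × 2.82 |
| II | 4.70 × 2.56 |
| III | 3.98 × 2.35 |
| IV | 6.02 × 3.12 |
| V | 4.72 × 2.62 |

Target root-3 ≈ 1.732.
I: 1.720 (Δ0.012)  II: 1.836 (Δ0.104)  III: 1.694 (Δ0.038)  IV: 1.929 (Δ0.197)  V: 1.802 (Δ0.070)

I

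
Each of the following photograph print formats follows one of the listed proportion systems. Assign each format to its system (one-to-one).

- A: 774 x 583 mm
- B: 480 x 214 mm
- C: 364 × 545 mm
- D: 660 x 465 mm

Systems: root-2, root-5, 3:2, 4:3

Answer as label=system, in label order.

A=4:3, B=root-5, C=3:2, D=root-2

A = 774/583 ≈ 1.328 → 4:3 (1.333)
B = 480/214 ≈ 2.243 → root-5 (2.236)
C = 545/364 ≈ 1.497 → 3:2 (1.500)
D = 660/465 ≈ 1.419 → root-2 (1.414)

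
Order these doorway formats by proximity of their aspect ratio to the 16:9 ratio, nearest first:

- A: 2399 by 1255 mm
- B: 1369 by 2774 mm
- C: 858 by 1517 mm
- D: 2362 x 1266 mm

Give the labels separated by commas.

C, D, A, B

Ratios: A = 2399 / 1255 ≈ 1.912; B = 2774 / 1369 ≈ 2.026; C = 1517 / 858 ≈ 1.768; D = 2362 / 1266 ≈ 1.866.
|Δ from 1.778|: A 0.134; B 0.248; C 0.010; D 0.088.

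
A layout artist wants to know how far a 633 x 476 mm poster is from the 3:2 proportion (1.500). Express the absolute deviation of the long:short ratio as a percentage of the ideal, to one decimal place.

Ratio = 633 / 476 ≈ 1.3298.
Ideal 3:2 = 1.5000. |1.3298 − 1.5000| / 1.5000 ≈ 11.35% → 11.3%.

11.3%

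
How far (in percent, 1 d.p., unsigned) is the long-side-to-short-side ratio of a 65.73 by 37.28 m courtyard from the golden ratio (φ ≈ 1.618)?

9.0%

Ratio = 65.73 / 37.28 ≈ 1.7631.
Ideal golden ratio ≈ 1.6180. |1.7631 − 1.6180| / 1.6180 ≈ 8.97% → 9.0%.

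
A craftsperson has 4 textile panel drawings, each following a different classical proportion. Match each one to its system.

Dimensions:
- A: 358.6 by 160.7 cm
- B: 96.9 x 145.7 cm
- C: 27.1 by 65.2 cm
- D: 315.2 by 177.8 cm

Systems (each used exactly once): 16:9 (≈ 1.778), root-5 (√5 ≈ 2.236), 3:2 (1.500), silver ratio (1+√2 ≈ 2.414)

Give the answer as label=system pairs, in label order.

A=root-5, B=3:2, C=silver ratio, D=16:9

A = 358.6/160.7 ≈ 2.231 → root-5 (2.236)
B = 145.7/96.9 ≈ 1.504 → 3:2 (1.500)
C = 65.2/27.1 ≈ 2.406 → silver ratio (2.414)
D = 315.2/177.8 ≈ 1.773 → 16:9 (1.778)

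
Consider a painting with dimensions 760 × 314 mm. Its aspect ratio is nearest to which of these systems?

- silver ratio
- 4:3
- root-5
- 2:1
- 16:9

silver ratio

760/314 ≈ 2.420. Nearest candidates are silver ratio (2.414, off by 0.006) and root-5 (2.236, off by 0.184).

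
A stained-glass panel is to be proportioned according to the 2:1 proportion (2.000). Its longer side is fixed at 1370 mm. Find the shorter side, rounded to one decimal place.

685.0 mm

2:1 = 2.00000.
Shorter side = 1370 ÷ 2.00000 ≈ 685.000 → 685.0 mm.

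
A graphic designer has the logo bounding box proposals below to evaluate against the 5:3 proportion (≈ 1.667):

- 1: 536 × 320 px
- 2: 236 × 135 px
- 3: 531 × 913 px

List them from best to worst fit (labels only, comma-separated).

1, 3, 2

Ratios: 1 = 536 / 320 ≈ 1.675; 2 = 236 / 135 ≈ 1.748; 3 = 913 / 531 ≈ 1.719.
|Δ from 1.667|: 1 0.008; 2 0.081; 3 0.052.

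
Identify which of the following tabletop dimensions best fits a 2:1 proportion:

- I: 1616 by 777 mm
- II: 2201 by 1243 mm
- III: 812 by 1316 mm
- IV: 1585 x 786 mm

Target 2:1 ≈ 2.000.
I: 2.080 (Δ0.080)  II: 1.771 (Δ0.229)  III: 1.621 (Δ0.379)  IV: 2.017 (Δ0.017)

IV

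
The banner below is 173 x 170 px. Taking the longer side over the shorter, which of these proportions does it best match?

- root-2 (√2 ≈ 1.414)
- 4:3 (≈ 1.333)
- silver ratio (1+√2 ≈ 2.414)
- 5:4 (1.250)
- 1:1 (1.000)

1:1

173/170 ≈ 1.018. Nearest candidates are 1:1 (1.000, off by 0.018) and 5:4 (1.250, off by 0.232).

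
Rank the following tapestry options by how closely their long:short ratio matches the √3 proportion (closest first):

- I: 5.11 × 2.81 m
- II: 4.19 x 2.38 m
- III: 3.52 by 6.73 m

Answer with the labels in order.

Ratios: I = 5.11 / 2.81 ≈ 1.819; II = 4.19 / 2.38 ≈ 1.761; III = 6.73 / 3.52 ≈ 1.912.
|Δ from 1.732|: I 0.087; II 0.029; III 0.180.

II, I, III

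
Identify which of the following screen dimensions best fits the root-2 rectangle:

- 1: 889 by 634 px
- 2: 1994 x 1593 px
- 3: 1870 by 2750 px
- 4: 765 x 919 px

1

Target root-2 ≈ 1.414.
1: 1.402 (Δ0.012)  2: 1.252 (Δ0.162)  3: 1.471 (Δ0.057)  4: 1.201 (Δ0.213)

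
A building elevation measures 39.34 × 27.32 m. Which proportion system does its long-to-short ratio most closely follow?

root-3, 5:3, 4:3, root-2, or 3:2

39.34/27.32 ≈ 1.440. Nearest candidates are root-2 (1.414, off by 0.026) and 3:2 (1.500, off by 0.060).

root-2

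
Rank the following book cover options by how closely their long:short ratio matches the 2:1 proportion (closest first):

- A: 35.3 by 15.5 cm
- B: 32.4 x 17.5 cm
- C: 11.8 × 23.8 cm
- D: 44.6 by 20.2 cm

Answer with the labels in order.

C, B, D, A

Ratios: A = 35.3 / 15.5 ≈ 2.277; B = 32.4 / 17.5 ≈ 1.851; C = 23.8 / 11.8 ≈ 2.017; D = 44.6 / 20.2 ≈ 2.208.
|Δ from 2.000|: A 0.277; B 0.149; C 0.017; D 0.208.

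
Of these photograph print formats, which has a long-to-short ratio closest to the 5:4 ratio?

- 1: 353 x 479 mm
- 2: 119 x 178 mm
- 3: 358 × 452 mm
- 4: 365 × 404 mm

3

Ratios (long/short): 1 ≈ 1.357; 2 ≈ 1.496; 3 ≈ 1.263; 4 ≈ 1.107.
5:4 ≈ 1.250; option 3 is nearest (Δ 0.013).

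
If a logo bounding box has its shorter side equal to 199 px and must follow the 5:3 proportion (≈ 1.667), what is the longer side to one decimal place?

5:3 ≈ 1.66667.
Longer side = 199 × 1.66667 ≈ 331.667 → 331.7 px.

331.7 px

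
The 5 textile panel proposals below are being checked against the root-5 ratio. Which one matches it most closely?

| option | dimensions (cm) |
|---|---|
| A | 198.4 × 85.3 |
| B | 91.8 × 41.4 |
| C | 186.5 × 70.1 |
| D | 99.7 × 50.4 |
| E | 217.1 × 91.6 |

Target root-5 ≈ 2.236.
A: 2.326 (Δ0.090)  B: 2.217 (Δ0.019)  C: 2.660 (Δ0.424)  D: 1.978 (Δ0.258)  E: 2.370 (Δ0.134)

B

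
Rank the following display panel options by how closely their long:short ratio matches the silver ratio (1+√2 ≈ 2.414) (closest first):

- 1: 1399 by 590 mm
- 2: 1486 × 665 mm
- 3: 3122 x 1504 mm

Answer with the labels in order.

1, 2, 3

Ratios: 1 = 1399 / 590 ≈ 2.371; 2 = 1486 / 665 ≈ 2.235; 3 = 3122 / 1504 ≈ 2.076.
|Δ from 2.414|: 1 0.043; 2 0.179; 3 0.338.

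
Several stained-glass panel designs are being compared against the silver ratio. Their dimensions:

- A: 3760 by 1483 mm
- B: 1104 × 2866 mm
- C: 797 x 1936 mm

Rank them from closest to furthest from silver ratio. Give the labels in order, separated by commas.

A: 3760/1483 ≈ 2.535 → |2.535 − 2.414| = 0.121
B: 2866/1104 ≈ 2.596 → |2.596 − 2.414| = 0.182
C: 1936/797 ≈ 2.429 → |2.429 − 2.414| = 0.015

C, A, B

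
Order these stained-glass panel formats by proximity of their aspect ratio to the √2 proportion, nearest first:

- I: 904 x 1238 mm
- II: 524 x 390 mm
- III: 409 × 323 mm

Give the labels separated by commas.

I, II, III

Ratios: I = 1238 / 904 ≈ 1.369; II = 524 / 390 ≈ 1.344; III = 409 / 323 ≈ 1.266.
|Δ from 1.414|: I 0.045; II 0.070; III 0.148.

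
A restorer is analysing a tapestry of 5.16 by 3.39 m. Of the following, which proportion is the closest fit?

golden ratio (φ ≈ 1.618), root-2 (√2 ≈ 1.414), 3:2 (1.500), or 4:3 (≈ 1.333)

Ratio = 5.16 / 3.39 ≈ 1.522.
Distances: golden ratio 1.618 (Δ 0.096); root-2 1.414 (Δ 0.108); 3:2 1.500 (Δ 0.022); 4:3 1.333 (Δ 0.189).

3:2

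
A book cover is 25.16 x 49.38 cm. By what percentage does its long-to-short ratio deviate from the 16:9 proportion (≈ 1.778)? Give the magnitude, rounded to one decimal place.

10.4%

Ratio = 49.38 / 25.16 ≈ 1.9626.
Ideal 16:9 ≈ 1.7778. |1.9626 − 1.7778| / 1.7778 ≈ 10.39% → 10.4%.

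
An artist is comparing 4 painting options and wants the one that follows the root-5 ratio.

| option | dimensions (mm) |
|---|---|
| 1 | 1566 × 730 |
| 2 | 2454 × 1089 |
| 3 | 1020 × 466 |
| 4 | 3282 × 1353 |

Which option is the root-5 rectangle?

2

Ratios (long/short): 1 ≈ 2.145; 2 ≈ 2.253; 3 ≈ 2.189; 4 ≈ 2.426.
root-5 ≈ 2.236; option 2 is nearest (Δ 0.017).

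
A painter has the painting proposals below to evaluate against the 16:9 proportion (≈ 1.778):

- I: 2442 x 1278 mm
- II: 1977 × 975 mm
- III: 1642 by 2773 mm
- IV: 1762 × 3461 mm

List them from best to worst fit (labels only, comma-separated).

III, I, IV, II

Ratios: I = 2442 / 1278 ≈ 1.911; II = 1977 / 975 ≈ 2.028; III = 2773 / 1642 ≈ 1.689; IV = 3461 / 1762 ≈ 1.964.
|Δ from 1.778|: I 0.133; II 0.250; III 0.089; IV 0.186.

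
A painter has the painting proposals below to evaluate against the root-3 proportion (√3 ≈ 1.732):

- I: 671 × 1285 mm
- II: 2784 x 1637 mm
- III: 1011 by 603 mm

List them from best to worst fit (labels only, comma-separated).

II, III, I

I: 1285/671 ≈ 1.915 → |1.915 − 1.732| = 0.183
II: 2784/1637 ≈ 1.701 → |1.701 − 1.732| = 0.031
III: 1011/603 ≈ 1.677 → |1.677 − 1.732| = 0.055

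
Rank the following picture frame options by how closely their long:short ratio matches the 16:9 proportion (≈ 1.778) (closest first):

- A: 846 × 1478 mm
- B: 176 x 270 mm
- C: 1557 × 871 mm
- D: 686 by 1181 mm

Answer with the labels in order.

C, A, D, B

A: 1478/846 ≈ 1.747 → |1.747 − 1.778| = 0.031
B: 270/176 ≈ 1.534 → |1.534 − 1.778| = 0.244
C: 1557/871 ≈ 1.788 → |1.788 − 1.778| = 0.010
D: 1181/686 ≈ 1.722 → |1.722 − 1.778| = 0.056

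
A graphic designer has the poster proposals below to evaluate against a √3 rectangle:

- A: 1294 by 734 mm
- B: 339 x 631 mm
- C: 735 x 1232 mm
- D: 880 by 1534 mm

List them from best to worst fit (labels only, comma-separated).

Ratios: A = 1294 / 734 ≈ 1.763; B = 631 / 339 ≈ 1.861; C = 1232 / 735 ≈ 1.676; D = 1534 / 880 ≈ 1.743.
|Δ from 1.732|: A 0.031; B 0.129; C 0.056; D 0.011.

D, A, C, B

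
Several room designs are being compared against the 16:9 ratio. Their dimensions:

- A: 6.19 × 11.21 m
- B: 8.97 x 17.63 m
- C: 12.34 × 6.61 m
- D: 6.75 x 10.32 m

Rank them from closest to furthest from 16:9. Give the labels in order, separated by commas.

A: 11.21/6.19 ≈ 1.811 → |1.811 − 1.778| = 0.033
B: 17.63/8.97 ≈ 1.965 → |1.965 − 1.778| = 0.187
C: 12.34/6.61 ≈ 1.867 → |1.867 − 1.778| = 0.089
D: 10.32/6.75 ≈ 1.529 → |1.529 − 1.778| = 0.249

A, C, B, D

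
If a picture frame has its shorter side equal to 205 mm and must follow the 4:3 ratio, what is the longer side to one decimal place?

4:3 ≈ 1.33333.
Longer side = 205 × 1.33333 ≈ 273.333 → 273.3 mm.

273.3 mm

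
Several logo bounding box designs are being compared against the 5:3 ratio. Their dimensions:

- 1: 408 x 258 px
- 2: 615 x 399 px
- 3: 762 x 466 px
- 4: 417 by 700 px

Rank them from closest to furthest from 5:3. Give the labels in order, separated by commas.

4, 3, 1, 2

1: 408/258 ≈ 1.581 → |1.581 − 1.667| = 0.086
2: 615/399 ≈ 1.541 → |1.541 − 1.667| = 0.126
3: 762/466 ≈ 1.635 → |1.635 − 1.667| = 0.032
4: 700/417 ≈ 1.679 → |1.679 − 1.667| = 0.012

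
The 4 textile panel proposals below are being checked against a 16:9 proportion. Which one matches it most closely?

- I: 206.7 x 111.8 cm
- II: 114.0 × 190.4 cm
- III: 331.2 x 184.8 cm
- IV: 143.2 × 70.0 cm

III

Target 16:9 ≈ 1.778.
I: 1.849 (Δ0.071)  II: 1.670 (Δ0.108)  III: 1.792 (Δ0.014)  IV: 2.046 (Δ0.268)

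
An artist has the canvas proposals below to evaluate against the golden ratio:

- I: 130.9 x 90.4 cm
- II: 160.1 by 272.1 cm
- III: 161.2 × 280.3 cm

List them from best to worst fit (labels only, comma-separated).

Ratios: I = 130.9 / 90.4 ≈ 1.448; II = 272.1 / 160.1 ≈ 1.700; III = 280.3 / 161.2 ≈ 1.739.
|Δ from 1.618|: I 0.170; II 0.082; III 0.121.

II, III, I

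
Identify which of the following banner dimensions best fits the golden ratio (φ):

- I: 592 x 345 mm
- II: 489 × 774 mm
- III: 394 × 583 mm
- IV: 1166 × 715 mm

Ratios (long/short): I ≈ 1.716; II ≈ 1.583; III ≈ 1.480; IV ≈ 1.631.
golden ratio ≈ 1.618; option IV is nearest (Δ 0.013).

IV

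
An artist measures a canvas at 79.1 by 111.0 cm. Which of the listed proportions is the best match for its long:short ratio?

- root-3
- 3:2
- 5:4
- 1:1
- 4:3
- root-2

root-2

Ratio = 111.0 / 79.1 ≈ 1.403.
Distances: root-3 1.732 (Δ 0.329); 3:2 1.500 (Δ 0.097); 5:4 1.250 (Δ 0.153); 1:1 1.000 (Δ 0.403); 4:3 1.333 (Δ 0.070); root-2 1.414 (Δ 0.011).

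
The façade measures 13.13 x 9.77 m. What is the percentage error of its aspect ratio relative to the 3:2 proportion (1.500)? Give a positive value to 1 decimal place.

10.4%

Ratio = 13.13 / 9.77 ≈ 1.3439.
Ideal 3:2 = 1.5000. |1.3439 − 1.5000| / 1.5000 ≈ 10.41% → 10.4%.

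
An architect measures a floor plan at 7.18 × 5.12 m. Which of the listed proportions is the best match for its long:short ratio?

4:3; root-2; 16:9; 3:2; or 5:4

Ratio = 7.18 / 5.12 ≈ 1.402.
Distances: 4:3 1.333 (Δ 0.069); root-2 1.414 (Δ 0.012); 16:9 1.778 (Δ 0.376); 3:2 1.500 (Δ 0.098); 5:4 1.250 (Δ 0.152).

root-2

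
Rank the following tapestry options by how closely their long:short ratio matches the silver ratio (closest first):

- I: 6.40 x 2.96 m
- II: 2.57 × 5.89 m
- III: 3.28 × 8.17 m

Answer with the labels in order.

III, II, I

Ratios: I = 6.40 / 2.96 ≈ 2.162; II = 5.89 / 2.57 ≈ 2.292; III = 8.17 / 3.28 ≈ 2.491.
|Δ from 2.414|: I 0.252; II 0.122; III 0.077.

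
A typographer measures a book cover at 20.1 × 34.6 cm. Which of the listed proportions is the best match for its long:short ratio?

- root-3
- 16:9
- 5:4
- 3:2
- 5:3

Ratio = 34.6 / 20.1 ≈ 1.721.
Distances: root-3 1.732 (Δ 0.011); 16:9 1.778 (Δ 0.057); 5:4 1.250 (Δ 0.471); 3:2 1.500 (Δ 0.221); 5:3 1.667 (Δ 0.054).

root-3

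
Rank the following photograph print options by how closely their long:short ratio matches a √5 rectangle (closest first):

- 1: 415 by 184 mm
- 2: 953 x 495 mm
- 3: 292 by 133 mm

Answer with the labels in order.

1, 3, 2

1: 415/184 ≈ 2.255 → |2.255 − 2.236| = 0.019
2: 953/495 ≈ 1.925 → |1.925 − 2.236| = 0.311
3: 292/133 ≈ 2.195 → |2.195 − 2.236| = 0.041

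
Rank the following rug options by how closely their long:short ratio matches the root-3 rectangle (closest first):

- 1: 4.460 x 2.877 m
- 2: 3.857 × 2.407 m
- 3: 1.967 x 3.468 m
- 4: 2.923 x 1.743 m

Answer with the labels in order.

3, 4, 2, 1

Ratios: 1 = 4.460 / 2.877 ≈ 1.550; 2 = 3.857 / 2.407 ≈ 1.602; 3 = 3.468 / 1.967 ≈ 1.763; 4 = 2.923 / 1.743 ≈ 1.677.
|Δ from 1.732|: 1 0.182; 2 0.130; 3 0.031; 4 0.055.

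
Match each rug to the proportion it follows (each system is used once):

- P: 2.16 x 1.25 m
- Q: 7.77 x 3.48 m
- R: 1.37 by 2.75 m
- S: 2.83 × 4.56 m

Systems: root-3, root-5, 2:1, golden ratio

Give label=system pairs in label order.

P = 2.16/1.25 ≈ 1.728 → root-3 (1.732)
Q = 7.77/3.48 ≈ 2.233 → root-5 (2.236)
R = 2.75/1.37 ≈ 2.007 → 2:1 (2.000)
S = 4.56/2.83 ≈ 1.611 → golden ratio (1.618)

P=root-3, Q=root-5, R=2:1, S=golden ratio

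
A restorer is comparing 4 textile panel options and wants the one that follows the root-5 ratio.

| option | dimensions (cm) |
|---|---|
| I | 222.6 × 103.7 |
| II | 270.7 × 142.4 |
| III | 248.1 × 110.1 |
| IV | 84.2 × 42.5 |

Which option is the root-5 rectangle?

III

Target root-5 ≈ 2.236.
I: 2.147 (Δ0.089)  II: 1.901 (Δ0.335)  III: 2.253 (Δ0.017)  IV: 1.981 (Δ0.255)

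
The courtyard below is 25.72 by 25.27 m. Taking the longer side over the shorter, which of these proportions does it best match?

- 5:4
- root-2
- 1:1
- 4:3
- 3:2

25.72/25.27 ≈ 1.018. Nearest candidates are 1:1 (1.000, off by 0.018) and 5:4 (1.250, off by 0.232).

1:1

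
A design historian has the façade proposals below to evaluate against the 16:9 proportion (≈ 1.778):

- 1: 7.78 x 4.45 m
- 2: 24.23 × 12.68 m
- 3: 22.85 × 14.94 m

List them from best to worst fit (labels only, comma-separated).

1: 7.78/4.45 ≈ 1.748 → |1.748 − 1.778| = 0.030
2: 24.23/12.68 ≈ 1.911 → |1.911 − 1.778| = 0.133
3: 22.85/14.94 ≈ 1.529 → |1.529 − 1.778| = 0.249

1, 2, 3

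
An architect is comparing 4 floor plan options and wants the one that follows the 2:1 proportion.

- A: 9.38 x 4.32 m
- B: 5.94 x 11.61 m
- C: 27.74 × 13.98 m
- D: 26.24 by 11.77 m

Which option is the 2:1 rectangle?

Ratios (long/short): A ≈ 2.171; B ≈ 1.955; C ≈ 1.984; D ≈ 2.229.
2:1 ≈ 2.000; option C is nearest (Δ 0.016).

C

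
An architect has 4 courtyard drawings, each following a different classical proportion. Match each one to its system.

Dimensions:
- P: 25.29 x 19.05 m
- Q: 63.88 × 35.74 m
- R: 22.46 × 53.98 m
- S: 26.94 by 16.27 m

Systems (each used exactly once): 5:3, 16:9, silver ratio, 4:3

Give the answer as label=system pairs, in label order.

P=4:3, Q=16:9, R=silver ratio, S=5:3

P = 25.29/19.05 ≈ 1.328 → 4:3 (1.333)
Q = 63.88/35.74 ≈ 1.787 → 16:9 (1.778)
R = 53.98/22.46 ≈ 2.403 → silver ratio (2.414)
S = 26.94/16.27 ≈ 1.656 → 5:3 (1.667)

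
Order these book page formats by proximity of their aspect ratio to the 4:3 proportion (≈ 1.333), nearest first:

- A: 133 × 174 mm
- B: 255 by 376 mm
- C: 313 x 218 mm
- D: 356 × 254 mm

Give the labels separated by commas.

A, D, C, B

A: 174/133 ≈ 1.308 → |1.308 − 1.333| = 0.025
B: 376/255 ≈ 1.475 → |1.475 − 1.333| = 0.142
C: 313/218 ≈ 1.436 → |1.436 − 1.333| = 0.103
D: 356/254 ≈ 1.402 → |1.402 − 1.333| = 0.069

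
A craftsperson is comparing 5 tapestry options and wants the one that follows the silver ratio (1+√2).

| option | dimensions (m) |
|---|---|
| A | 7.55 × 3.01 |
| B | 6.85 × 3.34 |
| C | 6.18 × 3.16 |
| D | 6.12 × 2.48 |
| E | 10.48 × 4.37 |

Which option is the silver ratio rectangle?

E

Ratios (long/short): A ≈ 2.508; B ≈ 2.051; C ≈ 1.956; D ≈ 2.468; E ≈ 2.398.
silver ratio ≈ 2.414; option E is nearest (Δ 0.016).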